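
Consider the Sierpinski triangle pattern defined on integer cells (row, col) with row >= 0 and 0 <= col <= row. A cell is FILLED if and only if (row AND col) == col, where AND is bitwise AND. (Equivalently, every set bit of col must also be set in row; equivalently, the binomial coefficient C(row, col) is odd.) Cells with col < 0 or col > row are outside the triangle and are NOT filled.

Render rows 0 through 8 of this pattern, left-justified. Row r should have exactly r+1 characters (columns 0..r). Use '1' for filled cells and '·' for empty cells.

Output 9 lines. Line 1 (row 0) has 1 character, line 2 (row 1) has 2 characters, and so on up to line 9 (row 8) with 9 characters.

r0=0: 1
r1=1: 11
r2=10: 1·1
r3=11: 1111
r4=100: 1···1
r5=101: 11··11
r6=110: 1·1·1·1
r7=111: 11111111
r8=1000: 1·······1

Answer: 1
11
1·1
1111
1···1
11··11
1·1·1·1
11111111
1·······1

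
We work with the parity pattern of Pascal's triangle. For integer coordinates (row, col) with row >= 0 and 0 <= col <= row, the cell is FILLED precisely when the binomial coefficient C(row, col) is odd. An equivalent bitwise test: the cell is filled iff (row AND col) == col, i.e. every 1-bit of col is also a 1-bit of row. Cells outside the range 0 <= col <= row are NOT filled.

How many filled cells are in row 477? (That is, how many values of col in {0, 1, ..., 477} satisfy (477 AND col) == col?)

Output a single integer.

Answer: 128

Derivation:
477 in binary = 111011101
popcount(477) = number of 1-bits in 111011101 = 7
A col c satisfies (477 AND c) == c iff every set bit of c is also set in 477; each of the 7 set bits of 477 can independently be on or off in c.
count = 2^7 = 128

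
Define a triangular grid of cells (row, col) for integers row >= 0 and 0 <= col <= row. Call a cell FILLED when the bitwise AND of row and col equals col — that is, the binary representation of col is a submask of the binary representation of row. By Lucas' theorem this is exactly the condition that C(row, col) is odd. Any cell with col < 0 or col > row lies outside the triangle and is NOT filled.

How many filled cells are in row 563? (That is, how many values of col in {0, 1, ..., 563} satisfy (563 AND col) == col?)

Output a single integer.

563 in binary = 1000110011
popcount(563) = number of 1-bits in 1000110011 = 5
A col c satisfies (563 AND c) == c iff every set bit of c is also set in 563; each of the 5 set bits of 563 can independently be on or off in c.
count = 2^5 = 32

Answer: 32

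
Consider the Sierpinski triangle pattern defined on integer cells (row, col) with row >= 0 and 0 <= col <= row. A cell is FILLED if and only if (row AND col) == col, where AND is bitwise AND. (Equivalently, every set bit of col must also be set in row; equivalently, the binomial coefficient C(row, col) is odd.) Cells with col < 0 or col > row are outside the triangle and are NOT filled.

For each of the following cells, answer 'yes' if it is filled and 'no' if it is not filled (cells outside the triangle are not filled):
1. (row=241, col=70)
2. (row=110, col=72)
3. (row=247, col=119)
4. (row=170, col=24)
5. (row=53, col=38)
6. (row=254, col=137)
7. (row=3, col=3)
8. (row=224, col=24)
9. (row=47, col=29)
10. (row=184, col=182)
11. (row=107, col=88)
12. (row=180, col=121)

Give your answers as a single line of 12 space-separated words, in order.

(241,70): row=0b11110001, col=0b1000110, row AND col = 0b1000000 = 64; 64 != 70 -> empty
(110,72): row=0b1101110, col=0b1001000, row AND col = 0b1001000 = 72; 72 == 72 -> filled
(247,119): row=0b11110111, col=0b1110111, row AND col = 0b1110111 = 119; 119 == 119 -> filled
(170,24): row=0b10101010, col=0b11000, row AND col = 0b1000 = 8; 8 != 24 -> empty
(53,38): row=0b110101, col=0b100110, row AND col = 0b100100 = 36; 36 != 38 -> empty
(254,137): row=0b11111110, col=0b10001001, row AND col = 0b10001000 = 136; 136 != 137 -> empty
(3,3): row=0b11, col=0b11, row AND col = 0b11 = 3; 3 == 3 -> filled
(224,24): row=0b11100000, col=0b11000, row AND col = 0b0 = 0; 0 != 24 -> empty
(47,29): row=0b101111, col=0b11101, row AND col = 0b1101 = 13; 13 != 29 -> empty
(184,182): row=0b10111000, col=0b10110110, row AND col = 0b10110000 = 176; 176 != 182 -> empty
(107,88): row=0b1101011, col=0b1011000, row AND col = 0b1001000 = 72; 72 != 88 -> empty
(180,121): row=0b10110100, col=0b1111001, row AND col = 0b110000 = 48; 48 != 121 -> empty

Answer: no yes yes no no no yes no no no no no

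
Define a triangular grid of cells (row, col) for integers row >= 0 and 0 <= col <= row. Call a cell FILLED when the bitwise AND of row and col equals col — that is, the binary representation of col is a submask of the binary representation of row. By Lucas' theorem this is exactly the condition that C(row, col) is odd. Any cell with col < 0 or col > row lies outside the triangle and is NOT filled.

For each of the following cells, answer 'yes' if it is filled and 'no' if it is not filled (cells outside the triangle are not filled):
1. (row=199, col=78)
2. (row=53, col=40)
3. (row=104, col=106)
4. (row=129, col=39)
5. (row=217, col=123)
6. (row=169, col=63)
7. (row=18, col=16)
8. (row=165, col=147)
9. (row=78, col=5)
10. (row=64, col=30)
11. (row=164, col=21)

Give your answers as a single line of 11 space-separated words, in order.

(199,78): row=0b11000111, col=0b1001110, row AND col = 0b1000110 = 70; 70 != 78 -> empty
(53,40): row=0b110101, col=0b101000, row AND col = 0b100000 = 32; 32 != 40 -> empty
(104,106): col outside [0, 104] -> not filled
(129,39): row=0b10000001, col=0b100111, row AND col = 0b1 = 1; 1 != 39 -> empty
(217,123): row=0b11011001, col=0b1111011, row AND col = 0b1011001 = 89; 89 != 123 -> empty
(169,63): row=0b10101001, col=0b111111, row AND col = 0b101001 = 41; 41 != 63 -> empty
(18,16): row=0b10010, col=0b10000, row AND col = 0b10000 = 16; 16 == 16 -> filled
(165,147): row=0b10100101, col=0b10010011, row AND col = 0b10000001 = 129; 129 != 147 -> empty
(78,5): row=0b1001110, col=0b101, row AND col = 0b100 = 4; 4 != 5 -> empty
(64,30): row=0b1000000, col=0b11110, row AND col = 0b0 = 0; 0 != 30 -> empty
(164,21): row=0b10100100, col=0b10101, row AND col = 0b100 = 4; 4 != 21 -> empty

Answer: no no no no no no yes no no no no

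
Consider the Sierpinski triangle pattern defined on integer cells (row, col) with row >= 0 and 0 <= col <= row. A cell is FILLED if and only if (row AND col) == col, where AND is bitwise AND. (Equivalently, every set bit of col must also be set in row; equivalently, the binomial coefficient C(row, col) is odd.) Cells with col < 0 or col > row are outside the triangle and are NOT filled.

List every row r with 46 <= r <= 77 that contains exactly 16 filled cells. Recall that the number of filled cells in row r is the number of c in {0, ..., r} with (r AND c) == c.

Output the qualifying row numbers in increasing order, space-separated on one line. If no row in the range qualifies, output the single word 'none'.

Row r has 2^popcount(r) filled cells, so we need popcount(r) = log2(16) = 4.
Scan r = 46..77 and keep those with exactly 4 one-bits:
r=46=101110 popcount=4 -> KEEP
r=47=101111 popcount=5 -> skip
r=48=110000 popcount=2 -> skip
r=49=110001 popcount=3 -> skip
r=50=110010 popcount=3 -> skip
r=51=110011 popcount=4 -> KEEP
r=52=110100 popcount=3 -> skip
r=53=110101 popcount=4 -> KEEP
r=54=110110 popcount=4 -> KEEP
r=55=110111 popcount=5 -> skip
r=56=111000 popcount=3 -> skip
r=57=111001 popcount=4 -> KEEP
r=58=111010 popcount=4 -> KEEP
r=59=111011 popcount=5 -> skip
r=60=111100 popcount=4 -> KEEP
r=61=111101 popcount=5 -> skip
r=62=111110 popcount=5 -> skip
r=63=111111 popcount=6 -> skip
r=64=1000000 popcount=1 -> skip
r=65=1000001 popcount=2 -> skip
r=66=1000010 popcount=2 -> skip
r=67=1000011 popcount=3 -> skip
r=68=1000100 popcount=2 -> skip
r=69=1000101 popcount=3 -> skip
r=70=1000110 popcount=3 -> skip
r=71=1000111 popcount=4 -> KEEP
r=72=1001000 popcount=2 -> skip
r=73=1001001 popcount=3 -> skip
r=74=1001010 popcount=3 -> skip
r=75=1001011 popcount=4 -> KEEP
r=76=1001100 popcount=3 -> skip
r=77=1001101 popcount=4 -> KEEP
Kept rows: 46 51 53 54 57 58 60 71 75 77

Answer: 46 51 53 54 57 58 60 71 75 77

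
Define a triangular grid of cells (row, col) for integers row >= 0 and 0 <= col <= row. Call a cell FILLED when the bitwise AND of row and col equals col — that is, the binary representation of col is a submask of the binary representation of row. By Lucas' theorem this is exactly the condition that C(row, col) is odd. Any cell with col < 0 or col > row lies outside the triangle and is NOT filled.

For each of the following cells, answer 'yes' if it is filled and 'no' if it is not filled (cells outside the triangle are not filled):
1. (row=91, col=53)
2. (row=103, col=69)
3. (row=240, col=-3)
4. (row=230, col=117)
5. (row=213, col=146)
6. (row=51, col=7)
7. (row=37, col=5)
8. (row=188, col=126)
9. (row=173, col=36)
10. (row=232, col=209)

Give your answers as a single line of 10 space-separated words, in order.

(91,53): row=0b1011011, col=0b110101, row AND col = 0b10001 = 17; 17 != 53 -> empty
(103,69): row=0b1100111, col=0b1000101, row AND col = 0b1000101 = 69; 69 == 69 -> filled
(240,-3): col outside [0, 240] -> not filled
(230,117): row=0b11100110, col=0b1110101, row AND col = 0b1100100 = 100; 100 != 117 -> empty
(213,146): row=0b11010101, col=0b10010010, row AND col = 0b10010000 = 144; 144 != 146 -> empty
(51,7): row=0b110011, col=0b111, row AND col = 0b11 = 3; 3 != 7 -> empty
(37,5): row=0b100101, col=0b101, row AND col = 0b101 = 5; 5 == 5 -> filled
(188,126): row=0b10111100, col=0b1111110, row AND col = 0b111100 = 60; 60 != 126 -> empty
(173,36): row=0b10101101, col=0b100100, row AND col = 0b100100 = 36; 36 == 36 -> filled
(232,209): row=0b11101000, col=0b11010001, row AND col = 0b11000000 = 192; 192 != 209 -> empty

Answer: no yes no no no no yes no yes no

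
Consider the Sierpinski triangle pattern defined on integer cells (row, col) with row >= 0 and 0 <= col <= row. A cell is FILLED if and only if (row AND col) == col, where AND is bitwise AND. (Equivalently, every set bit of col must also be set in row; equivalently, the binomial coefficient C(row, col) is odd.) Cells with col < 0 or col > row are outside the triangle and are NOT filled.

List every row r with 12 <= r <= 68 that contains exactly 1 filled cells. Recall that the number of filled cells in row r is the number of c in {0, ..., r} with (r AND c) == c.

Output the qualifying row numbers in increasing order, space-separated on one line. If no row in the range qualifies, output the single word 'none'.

Answer: none

Derivation:
Row r has 2^popcount(r) filled cells, so we need popcount(r) = log2(1) = 0.
Scan r = 12..68 and keep those with exactly 0 one-bits:
r=12=1100 popcount=2 -> skip
r=13=1101 popcount=3 -> skip
r=14=1110 popcount=3 -> skip
r=15=1111 popcount=4 -> skip
r=16=10000 popcount=1 -> skip
r=17=10001 popcount=2 -> skip
r=18=10010 popcount=2 -> skip
r=19=10011 popcount=3 -> skip
r=20=10100 popcount=2 -> skip
r=21=10101 popcount=3 -> skip
r=22=10110 popcount=3 -> skip
r=23=10111 popcount=4 -> skip
r=24=11000 popcount=2 -> skip
r=25=11001 popcount=3 -> skip
r=26=11010 popcount=3 -> skip
r=27=11011 popcount=4 -> skip
r=28=11100 popcount=3 -> skip
r=29=11101 popcount=4 -> skip
r=30=11110 popcount=4 -> skip
r=31=11111 popcount=5 -> skip
r=32=100000 popcount=1 -> skip
r=33=100001 popcount=2 -> skip
r=34=100010 popcount=2 -> skip
r=35=100011 popcount=3 -> skip
r=36=100100 popcount=2 -> skip
r=37=100101 popcount=3 -> skip
r=38=100110 popcount=3 -> skip
r=39=100111 popcount=4 -> skip
r=40=101000 popcount=2 -> skip
r=41=101001 popcount=3 -> skip
r=42=101010 popcount=3 -> skip
r=43=101011 popcount=4 -> skip
r=44=101100 popcount=3 -> skip
r=45=101101 popcount=4 -> skip
r=46=101110 popcount=4 -> skip
r=47=101111 popcount=5 -> skip
r=48=110000 popcount=2 -> skip
r=49=110001 popcount=3 -> skip
r=50=110010 popcount=3 -> skip
r=51=110011 popcount=4 -> skip
r=52=110100 popcount=3 -> skip
r=53=110101 popcount=4 -> skip
r=54=110110 popcount=4 -> skip
r=55=110111 popcount=5 -> skip
r=56=111000 popcount=3 -> skip
r=57=111001 popcount=4 -> skip
r=58=111010 popcount=4 -> skip
r=59=111011 popcount=5 -> skip
r=60=111100 popcount=4 -> skip
r=61=111101 popcount=5 -> skip
r=62=111110 popcount=5 -> skip
r=63=111111 popcount=6 -> skip
r=64=1000000 popcount=1 -> skip
r=65=1000001 popcount=2 -> skip
r=66=1000010 popcount=2 -> skip
r=67=1000011 popcount=3 -> skip
r=68=1000100 popcount=2 -> skip
Kept rows: none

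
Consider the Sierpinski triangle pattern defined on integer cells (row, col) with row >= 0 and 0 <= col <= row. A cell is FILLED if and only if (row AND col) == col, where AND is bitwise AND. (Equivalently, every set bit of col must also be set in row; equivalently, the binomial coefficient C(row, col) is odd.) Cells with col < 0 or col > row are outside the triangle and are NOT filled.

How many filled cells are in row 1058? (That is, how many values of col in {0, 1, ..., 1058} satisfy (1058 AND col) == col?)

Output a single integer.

1058 in binary = 10000100010
popcount(1058) = number of 1-bits in 10000100010 = 3
A col c satisfies (1058 AND c) == c iff every set bit of c is also set in 1058; each of the 3 set bits of 1058 can independently be on or off in c.
count = 2^3 = 8

Answer: 8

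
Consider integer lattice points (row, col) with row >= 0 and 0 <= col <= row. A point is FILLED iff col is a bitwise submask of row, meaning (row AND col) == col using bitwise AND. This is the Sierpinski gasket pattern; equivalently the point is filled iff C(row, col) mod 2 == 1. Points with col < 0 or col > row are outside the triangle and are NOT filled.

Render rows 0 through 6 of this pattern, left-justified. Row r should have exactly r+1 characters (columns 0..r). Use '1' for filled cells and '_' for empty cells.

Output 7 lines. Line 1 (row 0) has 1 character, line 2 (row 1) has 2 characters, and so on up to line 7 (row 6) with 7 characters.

r0=0: 1
r1=1: 11
r2=10: 1_1
r3=11: 1111
r4=100: 1___1
r5=101: 11__11
r6=110: 1_1_1_1

Answer: 1
11
1_1
1111
1___1
11__11
1_1_1_1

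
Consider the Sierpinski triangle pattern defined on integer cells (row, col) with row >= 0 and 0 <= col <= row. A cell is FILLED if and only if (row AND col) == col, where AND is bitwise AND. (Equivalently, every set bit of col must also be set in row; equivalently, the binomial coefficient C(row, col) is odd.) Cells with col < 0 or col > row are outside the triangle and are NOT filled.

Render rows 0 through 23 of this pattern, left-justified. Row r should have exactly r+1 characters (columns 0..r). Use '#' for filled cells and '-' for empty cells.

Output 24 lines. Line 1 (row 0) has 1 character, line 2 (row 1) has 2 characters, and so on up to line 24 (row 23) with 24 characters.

Answer: #
##
#-#
####
#---#
##--##
#-#-#-#
########
#-------#
##------##
#-#-----#-#
####----####
#---#---#---#
##--##--##--##
#-#-#-#-#-#-#-#
################
#---------------#
##--------------##
#-#-------------#-#
####------------####
#---#-----------#---#
##--##----------##--##
#-#-#-#---------#-#-#-#
########--------########

Derivation:
r0=0: #
r1=1: ##
r2=10: #-#
r3=11: ####
r4=100: #---#
r5=101: ##--##
r6=110: #-#-#-#
r7=111: ########
r8=1000: #-------#
r9=1001: ##------##
r10=1010: #-#-----#-#
r11=1011: ####----####
r12=1100: #---#---#---#
r13=1101: ##--##--##--##
r14=1110: #-#-#-#-#-#-#-#
r15=1111: ################
r16=10000: #---------------#
r17=10001: ##--------------##
r18=10010: #-#-------------#-#
r19=10011: ####------------####
r20=10100: #---#-----------#---#
r21=10101: ##--##----------##--##
r22=10110: #-#-#-#---------#-#-#-#
r23=10111: ########--------########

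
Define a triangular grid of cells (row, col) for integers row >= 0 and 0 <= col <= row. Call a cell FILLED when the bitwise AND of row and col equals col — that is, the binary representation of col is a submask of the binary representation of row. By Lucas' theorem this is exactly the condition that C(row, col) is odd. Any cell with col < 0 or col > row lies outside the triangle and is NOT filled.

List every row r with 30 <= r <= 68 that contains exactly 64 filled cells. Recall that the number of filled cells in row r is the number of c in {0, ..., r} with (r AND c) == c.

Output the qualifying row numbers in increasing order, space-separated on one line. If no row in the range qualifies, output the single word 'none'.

Row r has 2^popcount(r) filled cells, so we need popcount(r) = log2(64) = 6.
Scan r = 30..68 and keep those with exactly 6 one-bits:
r=30=11110 popcount=4 -> skip
r=31=11111 popcount=5 -> skip
r=32=100000 popcount=1 -> skip
r=33=100001 popcount=2 -> skip
r=34=100010 popcount=2 -> skip
r=35=100011 popcount=3 -> skip
r=36=100100 popcount=2 -> skip
r=37=100101 popcount=3 -> skip
r=38=100110 popcount=3 -> skip
r=39=100111 popcount=4 -> skip
r=40=101000 popcount=2 -> skip
r=41=101001 popcount=3 -> skip
r=42=101010 popcount=3 -> skip
r=43=101011 popcount=4 -> skip
r=44=101100 popcount=3 -> skip
r=45=101101 popcount=4 -> skip
r=46=101110 popcount=4 -> skip
r=47=101111 popcount=5 -> skip
r=48=110000 popcount=2 -> skip
r=49=110001 popcount=3 -> skip
r=50=110010 popcount=3 -> skip
r=51=110011 popcount=4 -> skip
r=52=110100 popcount=3 -> skip
r=53=110101 popcount=4 -> skip
r=54=110110 popcount=4 -> skip
r=55=110111 popcount=5 -> skip
r=56=111000 popcount=3 -> skip
r=57=111001 popcount=4 -> skip
r=58=111010 popcount=4 -> skip
r=59=111011 popcount=5 -> skip
r=60=111100 popcount=4 -> skip
r=61=111101 popcount=5 -> skip
r=62=111110 popcount=5 -> skip
r=63=111111 popcount=6 -> KEEP
r=64=1000000 popcount=1 -> skip
r=65=1000001 popcount=2 -> skip
r=66=1000010 popcount=2 -> skip
r=67=1000011 popcount=3 -> skip
r=68=1000100 popcount=2 -> skip
Kept rows: 63

Answer: 63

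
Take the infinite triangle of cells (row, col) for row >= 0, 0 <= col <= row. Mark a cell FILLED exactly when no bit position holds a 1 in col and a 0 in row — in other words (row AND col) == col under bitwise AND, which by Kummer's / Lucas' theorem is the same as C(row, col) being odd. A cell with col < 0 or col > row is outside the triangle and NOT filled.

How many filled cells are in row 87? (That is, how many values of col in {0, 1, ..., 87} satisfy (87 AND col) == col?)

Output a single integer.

Answer: 32

Derivation:
87 in binary = 1010111
popcount(87) = number of 1-bits in 1010111 = 5
A col c satisfies (87 AND c) == c iff every set bit of c is also set in 87; each of the 5 set bits of 87 can independently be on or off in c.
count = 2^5 = 32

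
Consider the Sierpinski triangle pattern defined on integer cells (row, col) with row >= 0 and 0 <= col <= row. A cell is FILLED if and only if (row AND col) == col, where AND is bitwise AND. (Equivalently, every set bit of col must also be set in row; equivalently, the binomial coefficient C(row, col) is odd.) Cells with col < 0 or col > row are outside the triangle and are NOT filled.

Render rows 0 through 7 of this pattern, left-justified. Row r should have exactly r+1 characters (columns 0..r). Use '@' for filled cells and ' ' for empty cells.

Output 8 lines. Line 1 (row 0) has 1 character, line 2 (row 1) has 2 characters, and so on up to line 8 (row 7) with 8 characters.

Answer: @
@@
@ @
@@@@
@   @
@@  @@
@ @ @ @
@@@@@@@@

Derivation:
r0=0: @
r1=1: @@
r2=10: @ @
r3=11: @@@@
r4=100: @   @
r5=101: @@  @@
r6=110: @ @ @ @
r7=111: @@@@@@@@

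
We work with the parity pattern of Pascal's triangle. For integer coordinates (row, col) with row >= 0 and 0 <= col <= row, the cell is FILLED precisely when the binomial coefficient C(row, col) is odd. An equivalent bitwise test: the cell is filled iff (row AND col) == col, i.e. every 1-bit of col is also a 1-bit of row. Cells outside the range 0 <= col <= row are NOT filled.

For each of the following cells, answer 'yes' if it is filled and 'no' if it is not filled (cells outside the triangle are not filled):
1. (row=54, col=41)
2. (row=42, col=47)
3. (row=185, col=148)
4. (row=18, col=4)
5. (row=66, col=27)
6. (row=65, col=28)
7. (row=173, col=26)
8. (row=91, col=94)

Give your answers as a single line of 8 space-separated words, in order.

(54,41): row=0b110110, col=0b101001, row AND col = 0b100000 = 32; 32 != 41 -> empty
(42,47): col outside [0, 42] -> not filled
(185,148): row=0b10111001, col=0b10010100, row AND col = 0b10010000 = 144; 144 != 148 -> empty
(18,4): row=0b10010, col=0b100, row AND col = 0b0 = 0; 0 != 4 -> empty
(66,27): row=0b1000010, col=0b11011, row AND col = 0b10 = 2; 2 != 27 -> empty
(65,28): row=0b1000001, col=0b11100, row AND col = 0b0 = 0; 0 != 28 -> empty
(173,26): row=0b10101101, col=0b11010, row AND col = 0b1000 = 8; 8 != 26 -> empty
(91,94): col outside [0, 91] -> not filled

Answer: no no no no no no no no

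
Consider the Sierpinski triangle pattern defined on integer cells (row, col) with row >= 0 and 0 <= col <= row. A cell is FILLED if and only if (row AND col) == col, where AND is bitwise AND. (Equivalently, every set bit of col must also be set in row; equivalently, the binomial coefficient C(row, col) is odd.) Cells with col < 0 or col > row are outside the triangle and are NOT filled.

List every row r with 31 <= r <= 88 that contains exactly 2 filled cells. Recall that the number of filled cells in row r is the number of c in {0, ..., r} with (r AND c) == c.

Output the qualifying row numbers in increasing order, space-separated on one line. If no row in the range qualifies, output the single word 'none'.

Row r has 2^popcount(r) filled cells, so we need popcount(r) = log2(2) = 1.
Scan r = 31..88 and keep those with exactly 1 one-bits:
r=31=11111 popcount=5 -> skip
r=32=100000 popcount=1 -> KEEP
r=33=100001 popcount=2 -> skip
r=34=100010 popcount=2 -> skip
r=35=100011 popcount=3 -> skip
r=36=100100 popcount=2 -> skip
r=37=100101 popcount=3 -> skip
r=38=100110 popcount=3 -> skip
r=39=100111 popcount=4 -> skip
r=40=101000 popcount=2 -> skip
r=41=101001 popcount=3 -> skip
r=42=101010 popcount=3 -> skip
r=43=101011 popcount=4 -> skip
r=44=101100 popcount=3 -> skip
r=45=101101 popcount=4 -> skip
r=46=101110 popcount=4 -> skip
r=47=101111 popcount=5 -> skip
r=48=110000 popcount=2 -> skip
r=49=110001 popcount=3 -> skip
r=50=110010 popcount=3 -> skip
r=51=110011 popcount=4 -> skip
r=52=110100 popcount=3 -> skip
r=53=110101 popcount=4 -> skip
r=54=110110 popcount=4 -> skip
r=55=110111 popcount=5 -> skip
r=56=111000 popcount=3 -> skip
r=57=111001 popcount=4 -> skip
r=58=111010 popcount=4 -> skip
r=59=111011 popcount=5 -> skip
r=60=111100 popcount=4 -> skip
r=61=111101 popcount=5 -> skip
r=62=111110 popcount=5 -> skip
r=63=111111 popcount=6 -> skip
r=64=1000000 popcount=1 -> KEEP
r=65=1000001 popcount=2 -> skip
r=66=1000010 popcount=2 -> skip
r=67=1000011 popcount=3 -> skip
r=68=1000100 popcount=2 -> skip
r=69=1000101 popcount=3 -> skip
r=70=1000110 popcount=3 -> skip
r=71=1000111 popcount=4 -> skip
r=72=1001000 popcount=2 -> skip
r=73=1001001 popcount=3 -> skip
r=74=1001010 popcount=3 -> skip
r=75=1001011 popcount=4 -> skip
r=76=1001100 popcount=3 -> skip
r=77=1001101 popcount=4 -> skip
r=78=1001110 popcount=4 -> skip
r=79=1001111 popcount=5 -> skip
r=80=1010000 popcount=2 -> skip
r=81=1010001 popcount=3 -> skip
r=82=1010010 popcount=3 -> skip
r=83=1010011 popcount=4 -> skip
r=84=1010100 popcount=3 -> skip
r=85=1010101 popcount=4 -> skip
r=86=1010110 popcount=4 -> skip
r=87=1010111 popcount=5 -> skip
r=88=1011000 popcount=3 -> skip
Kept rows: 32 64

Answer: 32 64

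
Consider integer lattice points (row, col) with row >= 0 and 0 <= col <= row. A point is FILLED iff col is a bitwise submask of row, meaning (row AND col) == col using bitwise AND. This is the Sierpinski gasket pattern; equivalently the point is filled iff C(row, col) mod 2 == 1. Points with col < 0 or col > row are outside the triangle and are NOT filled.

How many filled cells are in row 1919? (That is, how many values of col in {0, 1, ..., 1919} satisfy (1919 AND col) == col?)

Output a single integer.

1919 in binary = 11101111111
popcount(1919) = number of 1-bits in 11101111111 = 10
A col c satisfies (1919 AND c) == c iff every set bit of c is also set in 1919; each of the 10 set bits of 1919 can independently be on or off in c.
count = 2^10 = 1024

Answer: 1024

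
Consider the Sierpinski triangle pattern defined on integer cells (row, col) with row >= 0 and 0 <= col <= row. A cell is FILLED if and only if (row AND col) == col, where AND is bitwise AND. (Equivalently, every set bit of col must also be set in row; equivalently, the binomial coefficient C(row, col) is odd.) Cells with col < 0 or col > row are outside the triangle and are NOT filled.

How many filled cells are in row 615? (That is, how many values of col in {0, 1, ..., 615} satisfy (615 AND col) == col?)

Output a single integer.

615 in binary = 1001100111
popcount(615) = number of 1-bits in 1001100111 = 6
A col c satisfies (615 AND c) == c iff every set bit of c is also set in 615; each of the 6 set bits of 615 can independently be on or off in c.
count = 2^6 = 64

Answer: 64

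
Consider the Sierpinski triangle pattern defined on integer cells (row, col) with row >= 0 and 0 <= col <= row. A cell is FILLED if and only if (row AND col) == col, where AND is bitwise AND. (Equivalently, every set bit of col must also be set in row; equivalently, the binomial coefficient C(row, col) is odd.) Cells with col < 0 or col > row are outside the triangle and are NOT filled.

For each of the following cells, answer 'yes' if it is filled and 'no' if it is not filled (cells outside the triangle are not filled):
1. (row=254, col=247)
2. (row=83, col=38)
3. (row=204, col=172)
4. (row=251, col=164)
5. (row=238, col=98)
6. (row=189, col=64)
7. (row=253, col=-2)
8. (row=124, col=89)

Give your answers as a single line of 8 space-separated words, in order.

Answer: no no no no yes no no no

Derivation:
(254,247): row=0b11111110, col=0b11110111, row AND col = 0b11110110 = 246; 246 != 247 -> empty
(83,38): row=0b1010011, col=0b100110, row AND col = 0b10 = 2; 2 != 38 -> empty
(204,172): row=0b11001100, col=0b10101100, row AND col = 0b10001100 = 140; 140 != 172 -> empty
(251,164): row=0b11111011, col=0b10100100, row AND col = 0b10100000 = 160; 160 != 164 -> empty
(238,98): row=0b11101110, col=0b1100010, row AND col = 0b1100010 = 98; 98 == 98 -> filled
(189,64): row=0b10111101, col=0b1000000, row AND col = 0b0 = 0; 0 != 64 -> empty
(253,-2): col outside [0, 253] -> not filled
(124,89): row=0b1111100, col=0b1011001, row AND col = 0b1011000 = 88; 88 != 89 -> empty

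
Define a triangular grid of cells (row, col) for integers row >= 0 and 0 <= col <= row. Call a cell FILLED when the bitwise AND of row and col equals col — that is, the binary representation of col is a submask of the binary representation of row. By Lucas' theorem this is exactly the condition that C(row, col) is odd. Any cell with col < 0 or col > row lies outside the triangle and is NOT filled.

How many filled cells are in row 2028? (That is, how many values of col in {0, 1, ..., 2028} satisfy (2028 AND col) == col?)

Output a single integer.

Answer: 256

Derivation:
2028 in binary = 11111101100
popcount(2028) = number of 1-bits in 11111101100 = 8
A col c satisfies (2028 AND c) == c iff every set bit of c is also set in 2028; each of the 8 set bits of 2028 can independently be on or off in c.
count = 2^8 = 256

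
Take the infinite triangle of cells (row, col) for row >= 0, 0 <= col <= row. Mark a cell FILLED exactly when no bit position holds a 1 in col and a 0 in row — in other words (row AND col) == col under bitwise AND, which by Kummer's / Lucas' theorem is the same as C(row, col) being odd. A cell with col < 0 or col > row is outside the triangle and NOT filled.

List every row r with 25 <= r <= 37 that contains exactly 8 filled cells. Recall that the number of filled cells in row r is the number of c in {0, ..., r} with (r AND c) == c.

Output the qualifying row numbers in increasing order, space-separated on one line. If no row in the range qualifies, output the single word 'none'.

Row r has 2^popcount(r) filled cells, so we need popcount(r) = log2(8) = 3.
Scan r = 25..37 and keep those with exactly 3 one-bits:
r=25=11001 popcount=3 -> KEEP
r=26=11010 popcount=3 -> KEEP
r=27=11011 popcount=4 -> skip
r=28=11100 popcount=3 -> KEEP
r=29=11101 popcount=4 -> skip
r=30=11110 popcount=4 -> skip
r=31=11111 popcount=5 -> skip
r=32=100000 popcount=1 -> skip
r=33=100001 popcount=2 -> skip
r=34=100010 popcount=2 -> skip
r=35=100011 popcount=3 -> KEEP
r=36=100100 popcount=2 -> skip
r=37=100101 popcount=3 -> KEEP
Kept rows: 25 26 28 35 37

Answer: 25 26 28 35 37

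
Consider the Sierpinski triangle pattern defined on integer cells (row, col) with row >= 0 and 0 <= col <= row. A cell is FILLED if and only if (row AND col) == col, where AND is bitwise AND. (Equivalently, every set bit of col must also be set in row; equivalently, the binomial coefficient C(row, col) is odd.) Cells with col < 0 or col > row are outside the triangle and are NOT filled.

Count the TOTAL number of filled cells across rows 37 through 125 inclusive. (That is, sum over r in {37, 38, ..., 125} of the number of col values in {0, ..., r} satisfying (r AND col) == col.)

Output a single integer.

Answer: 1730

Derivation:
r37=100101 pc3: +8 =8
r38=100110 pc3: +8 =16
r39=100111 pc4: +16 =32
r40=101000 pc2: +4 =36
r41=101001 pc3: +8 =44
r42=101010 pc3: +8 =52
r43=101011 pc4: +16 =68
r44=101100 pc3: +8 =76
r45=101101 pc4: +16 =92
r46=101110 pc4: +16 =108
r47=101111 pc5: +32 =140
r48=110000 pc2: +4 =144
r49=110001 pc3: +8 =152
r50=110010 pc3: +8 =160
r51=110011 pc4: +16 =176
r52=110100 pc3: +8 =184
r53=110101 pc4: +16 =200
r54=110110 pc4: +16 =216
r55=110111 pc5: +32 =248
r56=111000 pc3: +8 =256
r57=111001 pc4: +16 =272
r58=111010 pc4: +16 =288
r59=111011 pc5: +32 =320
r60=111100 pc4: +16 =336
r61=111101 pc5: +32 =368
r62=111110 pc5: +32 =400
r63=111111 pc6: +64 =464
r64=1000000 pc1: +2 =466
r65=1000001 pc2: +4 =470
r66=1000010 pc2: +4 =474
r67=1000011 pc3: +8 =482
r68=1000100 pc2: +4 =486
r69=1000101 pc3: +8 =494
r70=1000110 pc3: +8 =502
r71=1000111 pc4: +16 =518
r72=1001000 pc2: +4 =522
r73=1001001 pc3: +8 =530
r74=1001010 pc3: +8 =538
r75=1001011 pc4: +16 =554
r76=1001100 pc3: +8 =562
r77=1001101 pc4: +16 =578
r78=1001110 pc4: +16 =594
r79=1001111 pc5: +32 =626
r80=1010000 pc2: +4 =630
r81=1010001 pc3: +8 =638
r82=1010010 pc3: +8 =646
r83=1010011 pc4: +16 =662
r84=1010100 pc3: +8 =670
r85=1010101 pc4: +16 =686
r86=1010110 pc4: +16 =702
r87=1010111 pc5: +32 =734
r88=1011000 pc3: +8 =742
r89=1011001 pc4: +16 =758
r90=1011010 pc4: +16 =774
r91=1011011 pc5: +32 =806
r92=1011100 pc4: +16 =822
r93=1011101 pc5: +32 =854
r94=1011110 pc5: +32 =886
r95=1011111 pc6: +64 =950
r96=1100000 pc2: +4 =954
r97=1100001 pc3: +8 =962
r98=1100010 pc3: +8 =970
r99=1100011 pc4: +16 =986
r100=1100100 pc3: +8 =994
r101=1100101 pc4: +16 =1010
r102=1100110 pc4: +16 =1026
r103=1100111 pc5: +32 =1058
r104=1101000 pc3: +8 =1066
r105=1101001 pc4: +16 =1082
r106=1101010 pc4: +16 =1098
r107=1101011 pc5: +32 =1130
r108=1101100 pc4: +16 =1146
r109=1101101 pc5: +32 =1178
r110=1101110 pc5: +32 =1210
r111=1101111 pc6: +64 =1274
r112=1110000 pc3: +8 =1282
r113=1110001 pc4: +16 =1298
r114=1110010 pc4: +16 =1314
r115=1110011 pc5: +32 =1346
r116=1110100 pc4: +16 =1362
r117=1110101 pc5: +32 =1394
r118=1110110 pc5: +32 =1426
r119=1110111 pc6: +64 =1490
r120=1111000 pc4: +16 =1506
r121=1111001 pc5: +32 =1538
r122=1111010 pc5: +32 =1570
r123=1111011 pc6: +64 =1634
r124=1111100 pc5: +32 =1666
r125=1111101 pc6: +64 =1730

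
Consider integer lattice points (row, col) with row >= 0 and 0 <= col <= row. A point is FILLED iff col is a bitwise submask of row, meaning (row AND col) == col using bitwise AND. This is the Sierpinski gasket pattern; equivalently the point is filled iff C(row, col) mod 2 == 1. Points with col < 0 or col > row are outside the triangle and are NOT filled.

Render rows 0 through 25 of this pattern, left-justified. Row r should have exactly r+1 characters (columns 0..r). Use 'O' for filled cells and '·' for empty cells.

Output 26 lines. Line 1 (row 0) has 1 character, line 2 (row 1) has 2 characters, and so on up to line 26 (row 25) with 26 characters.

r0=0: O
r1=1: OO
r2=10: O·O
r3=11: OOOO
r4=100: O···O
r5=101: OO··OO
r6=110: O·O·O·O
r7=111: OOOOOOOO
r8=1000: O·······O
r9=1001: OO······OO
r10=1010: O·O·····O·O
r11=1011: OOOO····OOOO
r12=1100: O···O···O···O
r13=1101: OO··OO··OO··OO
r14=1110: O·O·O·O·O·O·O·O
r15=1111: OOOOOOOOOOOOOOOO
r16=10000: O···············O
r17=10001: OO··············OO
r18=10010: O·O·············O·O
r19=10011: OOOO············OOOO
r20=10100: O···O···········O···O
r21=10101: OO··OO··········OO··OO
r22=10110: O·O·O·O·········O·O·O·O
r23=10111: OOOOOOOO········OOOOOOOO
r24=11000: O·······O·······O·······O
r25=11001: OO······OO······OO······OO

Answer: O
OO
O·O
OOOO
O···O
OO··OO
O·O·O·O
OOOOOOOO
O·······O
OO······OO
O·O·····O·O
OOOO····OOOO
O···O···O···O
OO··OO··OO··OO
O·O·O·O·O·O·O·O
OOOOOOOOOOOOOOOO
O···············O
OO··············OO
O·O·············O·O
OOOO············OOOO
O···O···········O···O
OO··OO··········OO··OO
O·O·O·O·········O·O·O·O
OOOOOOOO········OOOOOOOO
O·······O·······O·······O
OO······OO······OO······OO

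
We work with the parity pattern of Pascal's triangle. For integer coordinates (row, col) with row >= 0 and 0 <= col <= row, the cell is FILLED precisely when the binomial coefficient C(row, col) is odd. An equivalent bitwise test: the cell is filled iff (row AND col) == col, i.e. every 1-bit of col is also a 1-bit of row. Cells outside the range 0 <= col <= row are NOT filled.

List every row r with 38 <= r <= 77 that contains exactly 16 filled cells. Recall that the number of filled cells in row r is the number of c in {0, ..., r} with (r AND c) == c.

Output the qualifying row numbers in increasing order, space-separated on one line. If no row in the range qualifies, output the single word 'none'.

Row r has 2^popcount(r) filled cells, so we need popcount(r) = log2(16) = 4.
Scan r = 38..77 and keep those with exactly 4 one-bits:
r=38=100110 popcount=3 -> skip
r=39=100111 popcount=4 -> KEEP
r=40=101000 popcount=2 -> skip
r=41=101001 popcount=3 -> skip
r=42=101010 popcount=3 -> skip
r=43=101011 popcount=4 -> KEEP
r=44=101100 popcount=3 -> skip
r=45=101101 popcount=4 -> KEEP
r=46=101110 popcount=4 -> KEEP
r=47=101111 popcount=5 -> skip
r=48=110000 popcount=2 -> skip
r=49=110001 popcount=3 -> skip
r=50=110010 popcount=3 -> skip
r=51=110011 popcount=4 -> KEEP
r=52=110100 popcount=3 -> skip
r=53=110101 popcount=4 -> KEEP
r=54=110110 popcount=4 -> KEEP
r=55=110111 popcount=5 -> skip
r=56=111000 popcount=3 -> skip
r=57=111001 popcount=4 -> KEEP
r=58=111010 popcount=4 -> KEEP
r=59=111011 popcount=5 -> skip
r=60=111100 popcount=4 -> KEEP
r=61=111101 popcount=5 -> skip
r=62=111110 popcount=5 -> skip
r=63=111111 popcount=6 -> skip
r=64=1000000 popcount=1 -> skip
r=65=1000001 popcount=2 -> skip
r=66=1000010 popcount=2 -> skip
r=67=1000011 popcount=3 -> skip
r=68=1000100 popcount=2 -> skip
r=69=1000101 popcount=3 -> skip
r=70=1000110 popcount=3 -> skip
r=71=1000111 popcount=4 -> KEEP
r=72=1001000 popcount=2 -> skip
r=73=1001001 popcount=3 -> skip
r=74=1001010 popcount=3 -> skip
r=75=1001011 popcount=4 -> KEEP
r=76=1001100 popcount=3 -> skip
r=77=1001101 popcount=4 -> KEEP
Kept rows: 39 43 45 46 51 53 54 57 58 60 71 75 77

Answer: 39 43 45 46 51 53 54 57 58 60 71 75 77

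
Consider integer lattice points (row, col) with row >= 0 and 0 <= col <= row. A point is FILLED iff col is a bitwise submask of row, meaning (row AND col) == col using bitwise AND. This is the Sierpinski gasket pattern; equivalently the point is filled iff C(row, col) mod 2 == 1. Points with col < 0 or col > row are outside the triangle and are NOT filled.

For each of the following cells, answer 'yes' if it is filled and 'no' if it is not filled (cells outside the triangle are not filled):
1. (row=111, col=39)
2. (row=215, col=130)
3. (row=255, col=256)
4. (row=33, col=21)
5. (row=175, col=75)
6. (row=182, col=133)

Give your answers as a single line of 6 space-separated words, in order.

Answer: yes yes no no no no

Derivation:
(111,39): row=0b1101111, col=0b100111, row AND col = 0b100111 = 39; 39 == 39 -> filled
(215,130): row=0b11010111, col=0b10000010, row AND col = 0b10000010 = 130; 130 == 130 -> filled
(255,256): col outside [0, 255] -> not filled
(33,21): row=0b100001, col=0b10101, row AND col = 0b1 = 1; 1 != 21 -> empty
(175,75): row=0b10101111, col=0b1001011, row AND col = 0b1011 = 11; 11 != 75 -> empty
(182,133): row=0b10110110, col=0b10000101, row AND col = 0b10000100 = 132; 132 != 133 -> empty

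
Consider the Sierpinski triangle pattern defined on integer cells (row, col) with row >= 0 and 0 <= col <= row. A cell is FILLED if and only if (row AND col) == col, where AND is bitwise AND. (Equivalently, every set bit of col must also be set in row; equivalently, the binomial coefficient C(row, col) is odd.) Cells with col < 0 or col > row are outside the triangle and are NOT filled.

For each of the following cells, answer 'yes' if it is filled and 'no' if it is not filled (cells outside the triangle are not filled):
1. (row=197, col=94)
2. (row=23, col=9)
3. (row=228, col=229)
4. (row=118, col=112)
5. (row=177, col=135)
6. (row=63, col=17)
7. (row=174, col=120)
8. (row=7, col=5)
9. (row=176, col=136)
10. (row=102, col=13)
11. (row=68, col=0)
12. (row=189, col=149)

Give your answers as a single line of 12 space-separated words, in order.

(197,94): row=0b11000101, col=0b1011110, row AND col = 0b1000100 = 68; 68 != 94 -> empty
(23,9): row=0b10111, col=0b1001, row AND col = 0b1 = 1; 1 != 9 -> empty
(228,229): col outside [0, 228] -> not filled
(118,112): row=0b1110110, col=0b1110000, row AND col = 0b1110000 = 112; 112 == 112 -> filled
(177,135): row=0b10110001, col=0b10000111, row AND col = 0b10000001 = 129; 129 != 135 -> empty
(63,17): row=0b111111, col=0b10001, row AND col = 0b10001 = 17; 17 == 17 -> filled
(174,120): row=0b10101110, col=0b1111000, row AND col = 0b101000 = 40; 40 != 120 -> empty
(7,5): row=0b111, col=0b101, row AND col = 0b101 = 5; 5 == 5 -> filled
(176,136): row=0b10110000, col=0b10001000, row AND col = 0b10000000 = 128; 128 != 136 -> empty
(102,13): row=0b1100110, col=0b1101, row AND col = 0b100 = 4; 4 != 13 -> empty
(68,0): row=0b1000100, col=0b0, row AND col = 0b0 = 0; 0 == 0 -> filled
(189,149): row=0b10111101, col=0b10010101, row AND col = 0b10010101 = 149; 149 == 149 -> filled

Answer: no no no yes no yes no yes no no yes yes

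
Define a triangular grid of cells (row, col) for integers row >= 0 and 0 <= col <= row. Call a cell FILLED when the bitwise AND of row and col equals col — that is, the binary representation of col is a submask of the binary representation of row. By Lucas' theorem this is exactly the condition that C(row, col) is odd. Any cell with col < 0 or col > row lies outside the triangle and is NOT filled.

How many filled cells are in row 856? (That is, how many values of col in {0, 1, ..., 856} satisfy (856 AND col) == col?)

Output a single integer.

Answer: 32

Derivation:
856 in binary = 1101011000
popcount(856) = number of 1-bits in 1101011000 = 5
A col c satisfies (856 AND c) == c iff every set bit of c is also set in 856; each of the 5 set bits of 856 can independently be on or off in c.
count = 2^5 = 32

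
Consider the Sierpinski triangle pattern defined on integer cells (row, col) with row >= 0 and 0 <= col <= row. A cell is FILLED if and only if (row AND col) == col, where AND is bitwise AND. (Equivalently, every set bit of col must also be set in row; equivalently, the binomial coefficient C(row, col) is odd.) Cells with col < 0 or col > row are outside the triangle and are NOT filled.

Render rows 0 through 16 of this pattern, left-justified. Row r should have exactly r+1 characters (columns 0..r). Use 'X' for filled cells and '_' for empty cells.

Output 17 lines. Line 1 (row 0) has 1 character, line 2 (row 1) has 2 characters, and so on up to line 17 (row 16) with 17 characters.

Answer: X
XX
X_X
XXXX
X___X
XX__XX
X_X_X_X
XXXXXXXX
X_______X
XX______XX
X_X_____X_X
XXXX____XXXX
X___X___X___X
XX__XX__XX__XX
X_X_X_X_X_X_X_X
XXXXXXXXXXXXXXXX
X_______________X

Derivation:
r0=0: X
r1=1: XX
r2=10: X_X
r3=11: XXXX
r4=100: X___X
r5=101: XX__XX
r6=110: X_X_X_X
r7=111: XXXXXXXX
r8=1000: X_______X
r9=1001: XX______XX
r10=1010: X_X_____X_X
r11=1011: XXXX____XXXX
r12=1100: X___X___X___X
r13=1101: XX__XX__XX__XX
r14=1110: X_X_X_X_X_X_X_X
r15=1111: XXXXXXXXXXXXXXXX
r16=10000: X_______________X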